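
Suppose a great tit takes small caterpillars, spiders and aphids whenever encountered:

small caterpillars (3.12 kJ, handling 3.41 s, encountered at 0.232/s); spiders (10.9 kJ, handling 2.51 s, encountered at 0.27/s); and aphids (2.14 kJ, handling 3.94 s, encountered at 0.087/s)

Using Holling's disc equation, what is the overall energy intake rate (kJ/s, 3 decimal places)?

1.370 kJ/s

R = Σλ_iE_i / (1 + Σλ_ih_i)
Numerator: 0.232×3.12 + 0.27×10.9 + 0.087×2.14 = 3.853
Denominator: 1 + 0.232×3.41 + 0.27×2.51 + 0.087×3.94 = 2.812
R = 3.853/2.812 = 1.37 kJ/s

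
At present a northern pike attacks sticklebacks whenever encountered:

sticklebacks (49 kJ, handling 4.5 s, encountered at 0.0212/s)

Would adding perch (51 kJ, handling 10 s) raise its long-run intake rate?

Yes

Current rate: (0.0212×49)/(1 + 0.0212×4.5) = 0.9483 kJ/s.
Profitability of perch: 51/10 = 5.1 kJ/s.
Since 5.1 > R, including perch increases the long-run rate.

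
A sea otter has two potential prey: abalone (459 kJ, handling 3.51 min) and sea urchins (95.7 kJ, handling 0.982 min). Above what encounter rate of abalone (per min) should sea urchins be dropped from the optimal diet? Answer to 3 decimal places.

Drop sea urchins once their profitability E₂/h₂ falls below the rate achievable on abalone alone: E₂/h₂ = λE₁/(1 + λh₁).
Solve for λ: λE₁h₂ = E₂(1 + λh₁) → λ(E₁h₂ − E₂h₁) = E₂ → λ = E₂/(E₁h₂ − E₂h₁).
λ = 95.7/(459×0.982 − 95.7×3.51) = 95.7/114.8 = 0.8334 per min.

0.833 per min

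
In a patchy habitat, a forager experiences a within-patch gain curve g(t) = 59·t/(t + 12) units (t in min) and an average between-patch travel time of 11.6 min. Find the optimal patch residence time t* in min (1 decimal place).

11.8 min

Maximise g(t)/(T+t): set derivative to zero → g'(t)(T+t) = g(t).
g'(t) = 59·12/(t + 12)². Setting 59·12/(t+12)² = 59t/[(t+12)(11.6+t)] gives 12(11.6+t) = t(t+12), so t² = 12×11.6 = 139.2.
t* = √139.2 = 11.8 min.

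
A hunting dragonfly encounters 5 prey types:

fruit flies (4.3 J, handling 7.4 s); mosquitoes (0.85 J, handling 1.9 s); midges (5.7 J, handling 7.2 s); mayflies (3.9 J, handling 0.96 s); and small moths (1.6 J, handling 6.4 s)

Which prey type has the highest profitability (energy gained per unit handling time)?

mayflies

Profitability E/h (J/s): fruit flies = 4.3/7.4 = 0.581, mosquitoes = 0.85/1.9 = 0.447, midges = 5.7/7.2 = 0.792, mayflies = 3.9/0.96 = 4.06, small moths = 1.6/6.4 = 0.25.
Ranked: mayflies > midges > fruit flies > mosquitoes > small moths.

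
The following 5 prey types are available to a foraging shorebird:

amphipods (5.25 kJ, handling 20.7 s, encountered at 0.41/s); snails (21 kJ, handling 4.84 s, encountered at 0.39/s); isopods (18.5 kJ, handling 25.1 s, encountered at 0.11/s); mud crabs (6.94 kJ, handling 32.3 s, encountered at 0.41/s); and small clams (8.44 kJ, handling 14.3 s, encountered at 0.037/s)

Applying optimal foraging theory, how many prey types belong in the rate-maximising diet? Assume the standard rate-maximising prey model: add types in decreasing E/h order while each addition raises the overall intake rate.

1

E/h in descending order: snails 4.34, isopods 0.737, small clams 0.59, amphipods 0.254, mud crabs 0.215 kJ/s. The optimal diet is the largest prefix of this list for which every included type satisfies E_i/h_i > R on the types above it.
Rate on top 1: 2.836. isopods: 0.737 < 2.836 → exclude; stop.
Optimal diet: snails — 1 of 5 types.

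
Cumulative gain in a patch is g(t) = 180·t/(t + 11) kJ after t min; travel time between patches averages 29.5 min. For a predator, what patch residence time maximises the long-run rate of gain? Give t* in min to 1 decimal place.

18.0 min

By the marginal value theorem, leave when the instantaneous gain rate g'(t) equals the habitat-wide average g(t)/(T + t).
g'(t) = 180·11/(t + 11)². Setting 180·11/(t+11)² = 180t/[(t+11)(29.5+t)] gives 11(29.5+t) = t(t+11), so t² = 11×29.5 = 324.5.
t* = √324.5 = 18.01 min.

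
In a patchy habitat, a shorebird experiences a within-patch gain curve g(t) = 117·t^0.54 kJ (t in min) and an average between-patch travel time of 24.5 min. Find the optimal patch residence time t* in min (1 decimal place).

Optimal t* satisfies g'(t*) = g(t*)/(T + t*).
g'(t) = 0.54·117·t^-0.46. Setting 0.54·117·t^-0.46 = 117·t^0.54/(24.5+t) gives 0.54(24.5+t) = t, so 0.46·t = 0.54×24.5.
t* = 0.54×24.5/0.46 = 28.76 min.

28.8 min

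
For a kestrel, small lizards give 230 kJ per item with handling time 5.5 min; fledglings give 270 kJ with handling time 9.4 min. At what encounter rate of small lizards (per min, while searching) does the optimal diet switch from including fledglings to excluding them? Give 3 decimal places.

At the threshold, the rate on small lizards alone equals the profitability of fledglings: λ·230/(1 + λ·5.5) = 270/9.4 = 28.72.
Rearranging, λ(230 − 28.72×5.5) = 28.72, so λ = 28.72/72.02 = 0.3988 per min.

0.399 per min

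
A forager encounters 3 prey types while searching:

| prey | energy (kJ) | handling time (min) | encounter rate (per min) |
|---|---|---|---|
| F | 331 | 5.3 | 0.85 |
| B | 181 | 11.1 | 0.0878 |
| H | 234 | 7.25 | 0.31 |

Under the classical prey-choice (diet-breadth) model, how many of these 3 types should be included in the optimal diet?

1

Rank by E/h (kJ/min): F 62.5, H 32.3, B 16.3. Include each in turn until the next type's E/h falls below the running intake rate.
Rate on top 1: 51.11. H: 32.3 < 51.11 → exclude; stop.
Optimal diet: F — 1 of 3 types.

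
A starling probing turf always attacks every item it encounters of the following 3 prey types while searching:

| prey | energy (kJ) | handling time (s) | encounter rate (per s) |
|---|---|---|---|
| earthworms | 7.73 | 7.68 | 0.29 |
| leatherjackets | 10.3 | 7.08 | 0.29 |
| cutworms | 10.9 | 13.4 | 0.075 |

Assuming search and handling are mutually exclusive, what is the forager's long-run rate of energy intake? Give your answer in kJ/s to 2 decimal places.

R = Σλ_iE_i / (1 + Σλ_ih_i)
Numerator: 0.29×7.73 + 0.29×10.3 + 0.075×10.9 = 6.046
Denominator: 1 + 0.29×7.68 + 0.29×7.08 + 0.075×13.4 = 6.285
R = 6.046/6.285 = 0.9619 kJ/s

0.96 kJ/s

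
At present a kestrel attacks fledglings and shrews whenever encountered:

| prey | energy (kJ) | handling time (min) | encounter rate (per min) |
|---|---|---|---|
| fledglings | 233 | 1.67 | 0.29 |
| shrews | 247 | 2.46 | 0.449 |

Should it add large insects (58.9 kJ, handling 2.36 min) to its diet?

Intake rate on the current diet: R = (0.29×233 + 0.449×247) / (1 + 0.29×1.67 + 0.449×2.46) = 178.5/2.589 = 68.94 kJ/min.
Profitability of large insects: 58.9/2.36 = 24.96 kJ/min.
Since 24.96 < R, time spent handling large insects is better spent searching.

No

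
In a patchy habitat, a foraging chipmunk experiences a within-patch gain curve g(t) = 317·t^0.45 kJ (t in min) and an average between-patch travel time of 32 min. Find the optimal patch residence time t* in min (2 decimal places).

26.18 min

Optimal t* satisfies g'(t*) = g(t*)/(T + t*).
g'(t) = 0.45·317·t^-0.55. Setting 0.45·317·t^-0.55 = 317·t^0.45/(32+t) gives 0.45(32+t) = t, so 0.55·t = 0.45×32.
t* = 0.45×32/0.55 = 26.18 min.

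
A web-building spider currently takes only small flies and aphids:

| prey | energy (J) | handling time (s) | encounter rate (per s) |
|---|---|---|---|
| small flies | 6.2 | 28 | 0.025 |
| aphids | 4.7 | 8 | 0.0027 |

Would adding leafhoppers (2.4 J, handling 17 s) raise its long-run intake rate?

Yes

Intake rate on the current diet: R = (0.025×6.2 + 0.0027×4.7) / (1 + 0.025×28 + 0.0027×8) = 0.1677/1.722 = 0.0974 J/s.
Profitability of leafhoppers: 2.4/17 = 0.1412 J/s.
Since 0.1412 > R, including leafhoppers increases the long-run rate.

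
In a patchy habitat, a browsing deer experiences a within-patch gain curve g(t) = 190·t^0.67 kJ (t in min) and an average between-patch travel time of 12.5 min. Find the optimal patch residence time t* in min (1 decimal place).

Optimal t* satisfies g'(t*) = g(t*)/(T + t*).
g'(t) = 0.67·190·t^-0.33. Setting 0.67·190·t^-0.33 = 190·t^0.67/(12.5+t) gives 0.67(12.5+t) = t, so 0.33·t = 0.67×12.5.
t* = 0.67×12.5/0.33 = 25.38 min.

25.4 min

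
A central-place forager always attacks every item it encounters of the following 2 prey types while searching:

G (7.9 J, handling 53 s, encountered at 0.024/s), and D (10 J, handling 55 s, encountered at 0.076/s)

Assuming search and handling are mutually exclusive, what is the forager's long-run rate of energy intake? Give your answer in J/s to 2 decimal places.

0.15 J/s

Energy encountered per unit search time: 0.024×7.9 + 0.076×10 = 0.9496 J/s.
Handling time per unit search time: 0.024×53 + 0.076×55 = 5.452.
Rate = 0.9496/(1 + 5.452) = 0.1472 J/s.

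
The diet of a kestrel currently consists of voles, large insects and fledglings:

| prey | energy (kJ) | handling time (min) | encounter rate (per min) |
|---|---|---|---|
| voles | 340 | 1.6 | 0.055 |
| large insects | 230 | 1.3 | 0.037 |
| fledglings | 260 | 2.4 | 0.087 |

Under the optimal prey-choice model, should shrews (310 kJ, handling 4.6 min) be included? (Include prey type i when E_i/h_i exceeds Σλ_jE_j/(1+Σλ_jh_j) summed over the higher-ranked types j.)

Yes

Intake rate on the current diet: R = (0.055×340 + 0.037×230 + 0.087×260) / (1 + 0.055×1.6 + 0.037×1.3 + 0.087×2.4) = 49.83/1.345 = 37.05 kJ/min.
Profitability of shrews: 310/4.6 = 67.39 kJ/min.
Since 67.39 > R, including shrews increases the long-run rate.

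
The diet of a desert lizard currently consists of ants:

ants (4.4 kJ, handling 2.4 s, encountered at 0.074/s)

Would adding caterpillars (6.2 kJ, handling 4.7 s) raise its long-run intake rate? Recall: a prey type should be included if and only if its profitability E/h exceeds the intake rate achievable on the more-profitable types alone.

On ants alone, R = ΣλE/(1+Σλh) = 0.3256/1.178 = 0.2765 kJ/s.
caterpillars: E/h = 6.2/4.7 = 1.319 kJ/s.
Since 1.319 > R, including caterpillars increases the long-run rate.

Yes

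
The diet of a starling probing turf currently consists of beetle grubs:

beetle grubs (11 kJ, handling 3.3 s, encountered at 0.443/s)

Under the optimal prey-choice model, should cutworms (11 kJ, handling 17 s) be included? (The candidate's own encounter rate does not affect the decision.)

Current rate: (0.443×11)/(1 + 0.443×3.3) = 1.979 kJ/s.
cutworms: E/h = 11/17 = 0.6471 kJ/s.
0.6471 < 1.979, so adding cutworms would lower the average — exclude it.

No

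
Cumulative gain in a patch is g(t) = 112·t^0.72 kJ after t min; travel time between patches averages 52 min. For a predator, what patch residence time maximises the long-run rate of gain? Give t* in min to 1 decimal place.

133.7 min

Optimal t* satisfies g'(t*) = g(t*)/(T + t*).
g'(t) = 0.72·112·t^-0.28. Setting 0.72·112·t^-0.28 = 112·t^0.72/(52+t) gives 0.72(52+t) = t, so 0.28·t = 0.72×52.
t* = 0.72×52/0.28 = 133.7 min.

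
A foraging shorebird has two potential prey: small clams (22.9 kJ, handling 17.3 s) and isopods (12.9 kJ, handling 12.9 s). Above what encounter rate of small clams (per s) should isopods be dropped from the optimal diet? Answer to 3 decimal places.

Drop isopods once their profitability E₂/h₂ falls below the rate achievable on small clams alone: E₂/h₂ = λE₁/(1 + λh₁).
Solve for λ: λE₁h₂ = E₂(1 + λh₁) → λ(E₁h₂ − E₂h₁) = E₂ → λ = E₂/(E₁h₂ − E₂h₁).
λ = 12.9/(22.9×12.9 − 12.9×17.3) = 12.9/72.24 = 0.1786 per s.

0.179 per s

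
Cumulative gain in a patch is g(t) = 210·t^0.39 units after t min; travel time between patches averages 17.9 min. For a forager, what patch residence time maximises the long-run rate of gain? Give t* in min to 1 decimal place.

11.4 min

Maximise g(t)/(T+t): set derivative to zero → g'(t)(T+t) = g(t).
g'(t) = 0.39·210·t^-0.61. Setting 0.39·210·t^-0.61 = 210·t^0.39/(17.9+t) gives 0.39(17.9+t) = t, so 0.61·t = 0.39×17.9.
t* = 0.39×17.9/0.61 = 11.44 min.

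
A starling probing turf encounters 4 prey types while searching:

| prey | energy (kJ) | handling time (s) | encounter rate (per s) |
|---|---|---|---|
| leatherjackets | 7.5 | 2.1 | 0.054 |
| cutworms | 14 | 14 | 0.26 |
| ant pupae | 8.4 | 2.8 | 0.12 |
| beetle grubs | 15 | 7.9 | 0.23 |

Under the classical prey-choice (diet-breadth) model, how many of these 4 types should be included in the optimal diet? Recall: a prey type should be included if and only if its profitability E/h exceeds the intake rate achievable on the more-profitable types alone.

E/h in descending order: leatherjackets 3.57, ant pupae 3, beetle grubs 1.9, cutworms 1 kJ/s. The optimal diet is the largest prefix of this list for which every included type satisfies E_i/h_i > R on the types above it.
Rate on top 1: 0.3638. ant pupae: 3 > 0.3638 → include.
Rate on top 2: 0.9749. beetle grubs: 1.9 > 0.9749 → include.
Rate on top 3: 1.489. cutworms: 1 < 1.489 → exclude; stop.
Optimal diet: leatherjackets, ant pupae, beetle grubs — 3 of 4 types.

3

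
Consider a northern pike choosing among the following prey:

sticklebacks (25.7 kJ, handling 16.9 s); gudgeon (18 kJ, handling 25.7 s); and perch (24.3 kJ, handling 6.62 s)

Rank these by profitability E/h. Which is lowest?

gudgeon

Profitability E/h (kJ/s): sticklebacks = 25.7/16.9 = 1.52, gudgeon = 18/25.7 = 0.7, perch = 24.3/6.62 = 3.67.
Ranked: perch > sticklebacks > gudgeon.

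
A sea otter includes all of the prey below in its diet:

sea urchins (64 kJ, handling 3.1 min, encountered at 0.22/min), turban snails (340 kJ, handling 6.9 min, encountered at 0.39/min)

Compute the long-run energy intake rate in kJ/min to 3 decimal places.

Energy encountered per unit search time: 0.22×64 + 0.39×340 = 146.7 kJ/min.
Handling time per unit search time: 0.22×3.1 + 0.39×6.9 = 3.373.
Rate = 146.7/(1 + 3.373) = 33.54 kJ/min.

33.542 kJ/min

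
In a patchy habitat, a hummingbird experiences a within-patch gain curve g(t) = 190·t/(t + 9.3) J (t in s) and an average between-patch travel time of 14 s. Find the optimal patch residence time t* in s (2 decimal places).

Maximise g(t)/(T+t): set derivative to zero → g'(t)(T+t) = g(t).
g'(t) = 190·9.3/(t + 9.3)². Setting 190·9.3/(t+9.3)² = 190t/[(t+9.3)(14+t)] gives 9.3(14+t) = t(t+9.3), so t² = 9.3×14 = 130.2.
t* = √130.2 = 11.41 s.

11.41 s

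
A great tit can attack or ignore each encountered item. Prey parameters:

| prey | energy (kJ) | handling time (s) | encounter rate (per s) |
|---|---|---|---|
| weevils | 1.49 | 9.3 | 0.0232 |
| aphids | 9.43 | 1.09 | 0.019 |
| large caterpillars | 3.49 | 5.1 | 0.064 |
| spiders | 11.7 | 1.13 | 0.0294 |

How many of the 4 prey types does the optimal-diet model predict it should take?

Profitabilities (E/h, kJ/s): spiders 10.4, aphids 8.65, large caterpillars 0.684, weevils 0.16. Add prey in this order while the next type's profitability exceeds the intake rate on those already taken.
Rate on top 1: 0.3329. aphids: 8.65 > 0.3329 → include.
Rate on top 2: 0.4964. large caterpillars: 0.684 > 0.4964 → include.
Rate on top 3: 0.5408. weevils: 0.16 < 0.5408 → exclude; stop.
Optimal diet: spiders, aphids, large caterpillars — 3 of 4 types.

3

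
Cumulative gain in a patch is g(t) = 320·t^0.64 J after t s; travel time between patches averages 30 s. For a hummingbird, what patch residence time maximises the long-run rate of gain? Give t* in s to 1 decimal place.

Maximise g(t)/(T+t): set derivative to zero → g'(t)(T+t) = g(t).
g'(t) = 0.64·320·t^-0.36. Setting 0.64·320·t^-0.36 = 320·t^0.64/(30+t) gives 0.64(30+t) = t, so 0.36·t = 0.64×30.
t* = 0.64×30/0.36 = 53.33 s.

53.3 s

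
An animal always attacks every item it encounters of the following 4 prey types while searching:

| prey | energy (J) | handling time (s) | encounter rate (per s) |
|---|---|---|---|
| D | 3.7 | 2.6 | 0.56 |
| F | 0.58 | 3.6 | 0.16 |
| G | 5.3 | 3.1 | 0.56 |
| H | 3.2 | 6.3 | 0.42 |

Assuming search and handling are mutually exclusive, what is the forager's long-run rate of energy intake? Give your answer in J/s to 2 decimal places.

0.87 J/s

R = (0.56×3.7 + 0.16×0.58 + 0.56×5.3 + 0.42×3.2) / (1 + 0.56×2.6 + 0.16×3.6 + 0.56×3.1 + 0.42×6.3) = 6.477/7.414 = 0.8736 J/s.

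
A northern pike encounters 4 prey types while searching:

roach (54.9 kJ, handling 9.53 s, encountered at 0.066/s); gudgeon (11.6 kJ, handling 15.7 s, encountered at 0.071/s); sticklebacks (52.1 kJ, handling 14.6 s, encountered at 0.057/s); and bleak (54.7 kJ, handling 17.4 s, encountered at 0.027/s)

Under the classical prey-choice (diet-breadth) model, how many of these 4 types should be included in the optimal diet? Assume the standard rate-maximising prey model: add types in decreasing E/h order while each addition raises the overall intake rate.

3

E/h in descending order: roach 5.76, sticklebacks 3.57, bleak 3.14, gudgeon 0.739 kJ/s. The optimal diet is the largest prefix of this list for which every included type satisfies E_i/h_i > R on the types above it.
Rate on top 1: 2.224. sticklebacks: 3.57 > 2.224 → include.
Rate on top 2: 2.679. bleak: 3.14 > 2.679 → include.
Rate on top 3: 2.753. gudgeon: 0.739 < 2.753 → exclude; stop.
Optimal diet: roach, sticklebacks, bleak — 3 of 4 types.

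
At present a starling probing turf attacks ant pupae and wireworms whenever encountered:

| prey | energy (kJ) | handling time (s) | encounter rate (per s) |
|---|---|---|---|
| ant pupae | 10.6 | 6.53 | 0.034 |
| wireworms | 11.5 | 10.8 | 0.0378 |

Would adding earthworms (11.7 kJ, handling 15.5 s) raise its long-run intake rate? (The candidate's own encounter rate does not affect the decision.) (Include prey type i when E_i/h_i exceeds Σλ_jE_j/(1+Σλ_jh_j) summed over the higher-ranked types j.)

Yes

On ant pupae and wireworms alone, R = ΣλE/(1+Σλh) = 0.7951/1.63 = 0.4877 kJ/s.
earthworms: E/h = 11.7/15.5 = 0.7548 kJ/s.
0.7548 > 0.4877, so adding earthworms raises the average — include it.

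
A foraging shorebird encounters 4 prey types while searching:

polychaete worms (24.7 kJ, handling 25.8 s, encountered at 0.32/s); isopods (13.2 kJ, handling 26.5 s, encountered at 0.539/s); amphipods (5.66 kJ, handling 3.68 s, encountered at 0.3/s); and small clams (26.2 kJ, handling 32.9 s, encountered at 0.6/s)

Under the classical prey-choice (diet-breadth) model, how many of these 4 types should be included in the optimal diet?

2

Profitabilities (E/h, kJ/s): amphipods 1.54, polychaete worms 0.957, small clams 0.796, isopods 0.498. Add prey in this order while the next type's profitability exceeds the intake rate on those already taken.
Rate on top 1: 0.807. polychaete worms: 0.957 > 0.807 → include.
Rate on top 2: 0.9268. small clams: 0.796 < 0.9268 → exclude; stop.
Optimal diet: amphipods, polychaete worms — 2 of 4 types.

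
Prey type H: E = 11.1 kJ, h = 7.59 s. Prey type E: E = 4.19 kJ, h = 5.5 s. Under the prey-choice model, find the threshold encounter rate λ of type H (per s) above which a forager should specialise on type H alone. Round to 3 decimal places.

Drop type E once their profitability E₂/h₂ falls below the rate achievable on type H alone: E₂/h₂ = λE₁/(1 + λh₁).
Solve for λ: λE₁h₂ = E₂(1 + λh₁) → λ(E₁h₂ − E₂h₁) = E₂ → λ = E₂/(E₁h₂ − E₂h₁).
λ = 4.19/(11.1×5.5 − 4.19×7.59) = 4.19/29.25 = 0.1433 per s.

0.143 per s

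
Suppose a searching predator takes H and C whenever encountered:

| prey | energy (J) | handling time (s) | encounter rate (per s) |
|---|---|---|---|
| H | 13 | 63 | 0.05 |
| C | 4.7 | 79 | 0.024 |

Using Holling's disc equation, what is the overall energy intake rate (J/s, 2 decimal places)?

Energy encountered per unit search time: 0.05×13 + 0.024×4.7 = 0.7628 J/s.
Handling time per unit search time: 0.05×63 + 0.024×79 = 5.046.
Rate = 0.7628/(1 + 5.046) = 0.1262 J/s.

0.13 J/s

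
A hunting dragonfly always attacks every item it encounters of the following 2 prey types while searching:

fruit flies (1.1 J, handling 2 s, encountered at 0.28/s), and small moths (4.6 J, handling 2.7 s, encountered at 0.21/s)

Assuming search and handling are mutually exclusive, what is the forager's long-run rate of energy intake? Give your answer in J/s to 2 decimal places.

0.60 J/s

R = Σλ_iE_i / (1 + Σλ_ih_i)
Numerator: 0.28×1.1 + 0.21×4.6 = 1.274
Denominator: 1 + 0.28×2 + 0.21×2.7 = 2.127
R = 1.274/2.127 = 0.599 J/s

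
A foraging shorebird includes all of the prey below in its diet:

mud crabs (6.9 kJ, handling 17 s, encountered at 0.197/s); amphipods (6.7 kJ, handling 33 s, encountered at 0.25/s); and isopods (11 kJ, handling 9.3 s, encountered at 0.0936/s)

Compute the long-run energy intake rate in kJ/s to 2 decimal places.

R = Σλ_iE_i / (1 + Σλ_ih_i)
Numerator: 0.197×6.9 + 0.25×6.7 + 0.0936×11 = 4.064
Denominator: 1 + 0.197×17 + 0.25×33 + 0.0936×9.3 = 13.47
R = 4.064/13.47 = 0.3017 kJ/s

0.30 kJ/s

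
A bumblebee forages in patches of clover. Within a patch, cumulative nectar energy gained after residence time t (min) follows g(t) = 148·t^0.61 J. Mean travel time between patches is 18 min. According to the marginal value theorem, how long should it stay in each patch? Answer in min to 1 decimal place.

28.2 min

Optimal t* satisfies g'(t*) = g(t*)/(T + t*).
g'(t) = 0.61·148·t^-0.39. Setting 0.61·148·t^-0.39 = 148·t^0.61/(18+t) gives 0.61(18+t) = t, so 0.39·t = 0.61×18.
t* = 0.61×18/0.39 = 28.15 min.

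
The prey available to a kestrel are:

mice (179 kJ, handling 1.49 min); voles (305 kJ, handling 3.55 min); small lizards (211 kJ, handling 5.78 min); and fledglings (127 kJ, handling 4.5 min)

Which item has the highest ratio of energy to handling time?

mice

In descending order of E/h:
mice: 179/1.49 = 120 kJ/min
voles: 305/3.55 = 85.9 kJ/min
small lizards: 211/5.78 = 36.5 kJ/min
fledglings: 127/4.5 = 28.2 kJ/min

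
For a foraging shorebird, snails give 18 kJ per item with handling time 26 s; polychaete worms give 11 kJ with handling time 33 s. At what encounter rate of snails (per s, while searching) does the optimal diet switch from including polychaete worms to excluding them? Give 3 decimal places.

Drop polychaete worms once their profitability E₂/h₂ falls below the rate achievable on snails alone: E₂/h₂ = λE₁/(1 + λh₁).
Solve for λ: λE₁h₂ = E₂(1 + λh₁) → λ(E₁h₂ − E₂h₁) = E₂ → λ = E₂/(E₁h₂ − E₂h₁).
λ = 11/(18×33 − 11×26) = 11/308 = 0.03571 per s.

0.036 per s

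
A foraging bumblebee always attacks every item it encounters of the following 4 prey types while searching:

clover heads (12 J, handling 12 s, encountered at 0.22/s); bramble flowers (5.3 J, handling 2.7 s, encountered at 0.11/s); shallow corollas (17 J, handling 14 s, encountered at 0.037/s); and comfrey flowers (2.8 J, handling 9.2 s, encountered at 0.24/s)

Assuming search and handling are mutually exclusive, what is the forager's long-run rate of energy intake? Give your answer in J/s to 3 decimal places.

Energy encountered per unit search time: 0.22×12 + 0.11×5.3 + 0.037×17 + 0.24×2.8 = 4.524 J/s.
Handling time per unit search time: 0.22×12 + 0.11×2.7 + 0.037×14 + 0.24×9.2 = 5.663.
Rate = 4.524/(1 + 5.663) = 0.679 J/s.

0.679 J/s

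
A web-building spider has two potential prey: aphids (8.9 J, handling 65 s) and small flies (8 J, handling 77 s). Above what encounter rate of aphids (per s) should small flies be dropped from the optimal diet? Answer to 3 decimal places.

0.048 per s

Drop small flies once their profitability E₂/h₂ falls below the rate achievable on aphids alone: E₂/h₂ = λE₁/(1 + λh₁).
Solve for λ: λE₁h₂ = E₂(1 + λh₁) → λ(E₁h₂ − E₂h₁) = E₂ → λ = E₂/(E₁h₂ − E₂h₁).
λ = 8/(8.9×77 − 8×65) = 8/165.3 = 0.0484 per s.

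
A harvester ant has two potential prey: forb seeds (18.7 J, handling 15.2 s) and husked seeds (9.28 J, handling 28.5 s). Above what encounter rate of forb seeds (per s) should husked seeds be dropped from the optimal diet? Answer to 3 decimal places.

The zero-one rule: include husked seeds iff E₂/h₂ > λE₁/(1+λh₁). Equality gives the switch point.
λE₁h₂ = E₂ + λE₂h₁ ⇒ λ = E₂/(E₁h₂ − E₂h₁) = 9.28/(532.9 − 141.1) = 0.02368 per s.

0.024 per s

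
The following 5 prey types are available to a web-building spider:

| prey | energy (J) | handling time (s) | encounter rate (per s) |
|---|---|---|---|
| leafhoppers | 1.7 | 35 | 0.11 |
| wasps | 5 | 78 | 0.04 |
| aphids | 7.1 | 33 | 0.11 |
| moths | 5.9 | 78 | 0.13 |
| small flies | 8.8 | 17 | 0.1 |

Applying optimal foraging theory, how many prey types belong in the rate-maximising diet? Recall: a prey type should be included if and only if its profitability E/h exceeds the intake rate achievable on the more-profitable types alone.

1

Rank by E/h (J/s): small flies 0.518, aphids 0.215, moths 0.0756, wasps 0.0641, leafhoppers 0.0486. Include each in turn until the next type's E/h falls below the running intake rate.
Rate on top 1: 0.3259. aphids: 0.215 < 0.3259 → exclude; stop.
Optimal diet: small flies — 1 of 5 types.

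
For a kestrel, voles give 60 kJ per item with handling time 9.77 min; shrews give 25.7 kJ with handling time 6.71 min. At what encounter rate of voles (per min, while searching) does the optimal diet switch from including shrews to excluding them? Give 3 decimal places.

The zero-one rule: include shrews iff E₂/h₂ > λE₁/(1+λh₁). Equality gives the switch point.
λE₁h₂ = E₂ + λE₂h₁ ⇒ λ = E₂/(E₁h₂ − E₂h₁) = 25.7/(402.6 − 251.1) = 0.1696 per min.

0.170 per min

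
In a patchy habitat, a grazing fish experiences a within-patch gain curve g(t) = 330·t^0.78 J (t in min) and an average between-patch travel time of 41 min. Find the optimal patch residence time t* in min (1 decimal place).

145.4 min

Maximise g(t)/(T+t): set derivative to zero → g'(t)(T+t) = g(t).
g'(t) = 0.78·330·t^-0.22. Setting 0.78·330·t^-0.22 = 330·t^0.78/(41+t) gives 0.78(41+t) = t, so 0.22·t = 0.78×41.
t* = 0.78×41/0.22 = 145.4 min.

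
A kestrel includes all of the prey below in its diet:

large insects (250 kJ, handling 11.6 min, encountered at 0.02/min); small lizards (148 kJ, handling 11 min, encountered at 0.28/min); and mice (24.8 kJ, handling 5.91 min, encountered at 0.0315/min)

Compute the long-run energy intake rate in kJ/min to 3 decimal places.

Energy encountered per unit search time: 0.02×250 + 0.28×148 + 0.0315×24.8 = 47.22 kJ/min.
Handling time per unit search time: 0.02×11.6 + 0.28×11 + 0.0315×5.91 = 3.498.
Rate = 47.22/(1 + 3.498) = 10.5 kJ/min.

10.498 kJ/min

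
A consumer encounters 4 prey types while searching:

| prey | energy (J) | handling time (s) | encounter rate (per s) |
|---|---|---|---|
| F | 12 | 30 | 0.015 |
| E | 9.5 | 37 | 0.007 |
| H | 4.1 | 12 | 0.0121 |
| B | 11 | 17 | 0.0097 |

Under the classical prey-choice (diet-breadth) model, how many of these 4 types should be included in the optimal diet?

4

Rank by E/h (J/s): B 0.647, F 0.4, H 0.342, E 0.257. Include each in turn until the next type's E/h falls below the running intake rate.
Rate on top 1: 0.0916. F: 0.4 > 0.0916 → include.
Rate on top 2: 0.1775. H: 0.342 > 0.1775 → include.
Rate on top 3: 0.1911. E: 0.257 > 0.1911 → include.
Optimal diet: B, F, H, E — 4 of 4 types.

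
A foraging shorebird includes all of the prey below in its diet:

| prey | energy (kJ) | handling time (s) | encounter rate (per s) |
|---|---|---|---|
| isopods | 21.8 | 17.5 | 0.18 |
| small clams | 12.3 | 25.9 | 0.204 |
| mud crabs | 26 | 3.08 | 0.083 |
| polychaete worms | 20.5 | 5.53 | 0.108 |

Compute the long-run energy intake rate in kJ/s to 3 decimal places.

1.050 kJ/s

Energy encountered per unit search time: 0.18×21.8 + 0.204×12.3 + 0.083×26 + 0.108×20.5 = 10.81 kJ/s.
Handling time per unit search time: 0.18×17.5 + 0.204×25.9 + 0.083×3.08 + 0.108×5.53 = 9.286.
Rate = 10.81/(1 + 9.286) = 1.05 kJ/s.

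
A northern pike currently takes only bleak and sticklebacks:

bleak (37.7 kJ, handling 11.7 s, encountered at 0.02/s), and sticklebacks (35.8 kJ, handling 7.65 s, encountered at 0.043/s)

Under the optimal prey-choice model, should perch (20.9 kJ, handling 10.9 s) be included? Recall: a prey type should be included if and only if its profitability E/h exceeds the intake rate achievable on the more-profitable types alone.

On bleak and sticklebacks alone, R = ΣλE/(1+Σλh) = 2.293/1.563 = 1.467 kJ/s.
perch: E/h = 20.9/10.9 = 1.917 kJ/s.
Since 1.917 > R, including perch increases the long-run rate.

Yes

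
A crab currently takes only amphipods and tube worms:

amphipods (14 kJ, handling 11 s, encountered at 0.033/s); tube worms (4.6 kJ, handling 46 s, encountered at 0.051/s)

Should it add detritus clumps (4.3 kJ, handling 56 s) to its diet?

Intake rate on the current diet: R = (0.033×14 + 0.051×4.6) / (1 + 0.033×11 + 0.051×46) = 0.6966/3.709 = 0.1878 kJ/s.
detritus clumps: E/h = 4.3/56 = 0.07679 kJ/s.
0.07679 < 0.1878, so adding detritus clumps would lower the average — exclude it.

No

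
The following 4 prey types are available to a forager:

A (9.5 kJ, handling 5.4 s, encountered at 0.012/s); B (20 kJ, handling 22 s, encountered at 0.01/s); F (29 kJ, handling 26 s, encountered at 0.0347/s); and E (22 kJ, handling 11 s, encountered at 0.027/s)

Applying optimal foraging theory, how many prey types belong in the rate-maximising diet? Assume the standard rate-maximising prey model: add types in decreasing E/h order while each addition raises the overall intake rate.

4

Profitabilities (E/h, kJ/s): E 2, A 1.76, F 1.12, B 0.909. Add prey in this order while the next type's profitability exceeds the intake rate on those already taken.
Rate on top 1: 0.458. A: 1.76 > 0.458 → include.
Rate on top 2: 0.5199. F: 1.12 > 0.5199 → include.
Rate on top 3: 0.7572. B: 0.909 > 0.7572 → include.
Optimal diet: E, A, F, B — 4 of 4 types.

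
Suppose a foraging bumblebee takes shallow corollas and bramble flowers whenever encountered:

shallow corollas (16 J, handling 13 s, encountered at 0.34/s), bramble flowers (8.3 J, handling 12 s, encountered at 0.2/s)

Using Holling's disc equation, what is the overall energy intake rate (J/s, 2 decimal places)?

R = Σλ_iE_i / (1 + Σλ_ih_i)
Numerator: 0.34×16 + 0.2×8.3 = 7.1
Denominator: 1 + 0.34×13 + 0.2×12 = 7.82
R = 7.1/7.82 = 0.9079 J/s

0.91 J/s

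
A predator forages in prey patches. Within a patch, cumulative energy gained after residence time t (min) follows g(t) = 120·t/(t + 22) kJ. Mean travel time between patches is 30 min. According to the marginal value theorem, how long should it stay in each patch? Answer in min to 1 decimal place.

By the marginal value theorem, leave when the instantaneous gain rate g'(t) equals the habitat-wide average g(t)/(T + t).
g'(t) = 120·22/(t + 22)². Setting 120·22/(t+22)² = 120t/[(t+22)(30+t)] gives 22(30+t) = t(t+22), so t² = 22×30 = 660.
t* = √660 = 25.69 min.

25.7 min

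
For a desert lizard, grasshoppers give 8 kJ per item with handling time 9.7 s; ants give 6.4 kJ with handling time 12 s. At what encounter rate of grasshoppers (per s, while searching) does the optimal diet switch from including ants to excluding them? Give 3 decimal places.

Drop ants once their profitability E₂/h₂ falls below the rate achievable on grasshoppers alone: E₂/h₂ = λE₁/(1 + λh₁).
Solve for λ: λE₁h₂ = E₂(1 + λh₁) → λ(E₁h₂ − E₂h₁) = E₂ → λ = E₂/(E₁h₂ − E₂h₁).
λ = 6.4/(8×12 − 6.4×9.7) = 6.4/33.92 = 0.1887 per s.

0.189 per s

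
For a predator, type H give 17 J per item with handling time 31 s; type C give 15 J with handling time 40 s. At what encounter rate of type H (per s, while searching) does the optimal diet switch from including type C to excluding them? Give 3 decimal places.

At the threshold, the rate on type H alone equals the profitability of type C: λ·17/(1 + λ·31) = 15/40 = 0.375.
Rearranging, λ(17 − 0.375×31) = 0.375, so λ = 0.375/5.375 = 0.06977 per s.

0.070 per s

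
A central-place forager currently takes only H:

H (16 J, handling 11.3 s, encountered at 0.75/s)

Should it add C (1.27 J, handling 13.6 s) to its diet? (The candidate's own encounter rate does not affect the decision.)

Current rate: (0.75×16)/(1 + 0.75×11.3) = 1.266 J/s.
Profitability of C: 1.27/13.6 = 0.09338 J/s.
Since 0.09338 < R, time spent handling C is better spent searching.

No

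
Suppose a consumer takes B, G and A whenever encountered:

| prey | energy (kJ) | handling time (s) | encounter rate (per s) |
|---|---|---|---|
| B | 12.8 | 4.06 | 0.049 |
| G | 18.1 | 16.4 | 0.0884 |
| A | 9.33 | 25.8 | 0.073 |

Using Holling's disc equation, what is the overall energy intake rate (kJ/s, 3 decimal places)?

Energy encountered per unit search time: 0.049×12.8 + 0.0884×18.1 + 0.073×9.33 = 2.908 kJ/s.
Handling time per unit search time: 0.049×4.06 + 0.0884×16.4 + 0.073×25.8 = 3.532.
Rate = 2.908/(1 + 3.532) = 0.6417 kJ/s.

0.642 kJ/s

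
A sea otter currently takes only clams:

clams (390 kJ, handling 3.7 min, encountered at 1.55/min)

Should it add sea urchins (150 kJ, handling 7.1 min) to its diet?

On clams alone, R = ΣλE/(1+Σλh) = 604.5/6.735 = 89.76 kJ/min.
sea urchins: E/h = 150/7.1 = 21.13 kJ/min.
Since 21.13 < R, time spent handling sea urchins is better spent searching.

No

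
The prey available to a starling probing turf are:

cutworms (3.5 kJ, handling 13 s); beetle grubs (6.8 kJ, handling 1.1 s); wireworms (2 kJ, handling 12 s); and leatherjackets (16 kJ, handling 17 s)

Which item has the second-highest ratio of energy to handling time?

Profitability E/h (kJ/s): cutworms = 3.5/13 = 0.269, beetle grubs = 6.8/1.1 = 6.18, wireworms = 2/12 = 0.167, leatherjackets = 16/17 = 0.941.
Ranked: beetle grubs > leatherjackets > cutworms > wireworms.

leatherjackets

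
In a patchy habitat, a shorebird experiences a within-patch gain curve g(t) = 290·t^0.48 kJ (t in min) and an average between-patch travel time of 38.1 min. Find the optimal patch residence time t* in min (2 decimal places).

35.17 min

By the marginal value theorem, leave when the instantaneous gain rate g'(t) equals the habitat-wide average g(t)/(T + t).
g'(t) = 0.48·290·t^-0.52. Setting 0.48·290·t^-0.52 = 290·t^0.48/(38.1+t) gives 0.48(38.1+t) = t, so 0.52·t = 0.48×38.1.
t* = 0.48×38.1/0.52 = 35.17 min.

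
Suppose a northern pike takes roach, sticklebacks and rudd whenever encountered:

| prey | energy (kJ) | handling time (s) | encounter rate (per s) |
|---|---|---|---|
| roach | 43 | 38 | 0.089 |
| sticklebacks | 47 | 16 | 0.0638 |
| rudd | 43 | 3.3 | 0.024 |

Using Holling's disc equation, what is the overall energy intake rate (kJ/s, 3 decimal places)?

1.433 kJ/s

R = (0.089×43 + 0.0638×47 + 0.024×43) / (1 + 0.089×38 + 0.0638×16 + 0.024×3.3) = 7.858/5.482 = 1.433 kJ/s.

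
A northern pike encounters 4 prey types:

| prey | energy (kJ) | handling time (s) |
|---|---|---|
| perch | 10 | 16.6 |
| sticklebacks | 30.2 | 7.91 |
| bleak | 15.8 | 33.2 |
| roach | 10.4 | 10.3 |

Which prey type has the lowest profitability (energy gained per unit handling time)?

Profitability E/h (kJ/s): perch = 10/16.6 = 0.602, sticklebacks = 30.2/7.91 = 3.82, bleak = 15.8/33.2 = 0.476, roach = 10.4/10.3 = 1.01.
Ranked: sticklebacks > roach > perch > bleak.

bleak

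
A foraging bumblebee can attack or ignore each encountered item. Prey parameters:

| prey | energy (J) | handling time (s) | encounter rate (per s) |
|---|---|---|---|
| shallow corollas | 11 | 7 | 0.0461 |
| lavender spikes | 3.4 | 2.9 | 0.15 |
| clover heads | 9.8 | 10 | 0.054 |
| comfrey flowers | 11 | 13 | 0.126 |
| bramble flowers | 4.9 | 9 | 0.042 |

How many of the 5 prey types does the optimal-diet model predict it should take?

4

Profitabilities (E/h, J/s): shallow corollas 1.57, lavender spikes 1.17, clover heads 0.98, comfrey flowers 0.846, bramble flowers 0.544. Add prey in this order while the next type's profitability exceeds the intake rate on those already taken.
Rate on top 1: 0.3834. lavender spikes: 1.17 > 0.3834 → include.
Rate on top 2: 0.5787. clover heads: 0.98 > 0.5787 → include.
Rate on top 3: 0.673. comfrey flowers: 0.846 > 0.673 → include.
Rate on top 4: 0.7451. bramble flowers: 0.544 < 0.7451 → exclude; stop.
Optimal diet: shallow corollas, lavender spikes, clover heads, comfrey flowers — 4 of 5 types.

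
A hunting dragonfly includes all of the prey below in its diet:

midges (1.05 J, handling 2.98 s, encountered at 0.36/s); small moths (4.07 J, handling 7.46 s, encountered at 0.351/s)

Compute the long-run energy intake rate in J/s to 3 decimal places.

0.385 J/s

R = (0.36×1.05 + 0.351×4.07) / (1 + 0.36×2.98 + 0.351×7.46) = 1.807/4.691 = 0.3851 J/s.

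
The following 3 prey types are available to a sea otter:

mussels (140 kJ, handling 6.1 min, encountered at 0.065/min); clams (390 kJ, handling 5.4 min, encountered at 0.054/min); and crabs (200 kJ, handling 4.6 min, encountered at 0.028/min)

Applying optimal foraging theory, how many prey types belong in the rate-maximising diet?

3

Rank by E/h (kJ/min): clams 72.2, crabs 43.5, mussels 23. Include each in turn until the next type's E/h falls below the running intake rate.
Rate on top 1: 16.31. crabs: 43.5 > 16.31 → include.
Rate on top 2: 18.77. mussels: 23 > 18.77 → include.
Optimal diet: clams, crabs, mussels — 3 of 3 types.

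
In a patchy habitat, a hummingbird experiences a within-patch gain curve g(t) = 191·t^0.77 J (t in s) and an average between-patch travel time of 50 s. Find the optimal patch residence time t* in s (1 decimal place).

167.4 s

By the marginal value theorem, leave when the instantaneous gain rate g'(t) equals the habitat-wide average g(t)/(T + t).
g'(t) = 0.77·191·t^-0.23. Setting 0.77·191·t^-0.23 = 191·t^0.77/(50+t) gives 0.77(50+t) = t, so 0.23·t = 0.77×50.
t* = 0.77×50/0.23 = 167.4 s.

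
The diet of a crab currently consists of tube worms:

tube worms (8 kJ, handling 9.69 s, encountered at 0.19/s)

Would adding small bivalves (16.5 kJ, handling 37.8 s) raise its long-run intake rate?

No

Current rate: (0.19×8)/(1 + 0.19×9.69) = 0.535 kJ/s.
Profitability of small bivalves: 16.5/37.8 = 0.4365 kJ/s.
0.4365 < 0.535, so adding small bivalves would lower the average — exclude it.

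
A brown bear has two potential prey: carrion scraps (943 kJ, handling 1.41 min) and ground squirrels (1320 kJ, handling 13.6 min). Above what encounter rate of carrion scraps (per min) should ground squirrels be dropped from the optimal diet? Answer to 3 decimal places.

At the threshold, the rate on carrion scraps alone equals the profitability of ground squirrels: λ·943/(1 + λ·1.41) = 1320/13.6 = 97.06.
Rearranging, λ(943 − 97.06×1.41) = 97.06, so λ = 97.06/806.1 = 0.1204 per min.

0.120 per min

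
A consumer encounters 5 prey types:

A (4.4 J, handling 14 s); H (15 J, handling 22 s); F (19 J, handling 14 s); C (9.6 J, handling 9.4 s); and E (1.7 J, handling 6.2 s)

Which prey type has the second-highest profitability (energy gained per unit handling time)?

In descending order of E/h:
F: 19/14 = 1.36 J/s
C: 9.6/9.4 = 1.02 J/s
H: 15/22 = 0.682 J/s
A: 4.4/14 = 0.314 J/s
E: 1.7/6.2 = 0.274 J/s

C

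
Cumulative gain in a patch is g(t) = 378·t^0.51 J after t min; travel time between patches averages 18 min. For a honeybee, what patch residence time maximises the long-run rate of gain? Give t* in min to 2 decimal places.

18.73 min

Optimal t* satisfies g'(t*) = g(t*)/(T + t*).
g'(t) = 0.51·378·t^-0.49. Setting 0.51·378·t^-0.49 = 378·t^0.51/(18+t) gives 0.51(18+t) = t, so 0.49·t = 0.51×18.
t* = 0.51×18/0.49 = 18.73 min.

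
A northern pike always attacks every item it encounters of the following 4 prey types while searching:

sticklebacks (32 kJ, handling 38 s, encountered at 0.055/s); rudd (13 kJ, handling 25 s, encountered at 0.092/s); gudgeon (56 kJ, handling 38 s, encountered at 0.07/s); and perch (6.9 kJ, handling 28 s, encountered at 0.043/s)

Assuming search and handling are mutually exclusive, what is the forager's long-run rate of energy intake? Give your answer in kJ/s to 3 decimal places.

R = Σλ_iE_i / (1 + Σλ_ih_i)
Numerator: 0.055×32 + 0.092×13 + 0.07×56 + 0.043×6.9 = 7.173
Denominator: 1 + 0.055×38 + 0.092×25 + 0.07×38 + 0.043×28 = 9.254
R = 7.173/9.254 = 0.7751 kJ/s

0.775 kJ/s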